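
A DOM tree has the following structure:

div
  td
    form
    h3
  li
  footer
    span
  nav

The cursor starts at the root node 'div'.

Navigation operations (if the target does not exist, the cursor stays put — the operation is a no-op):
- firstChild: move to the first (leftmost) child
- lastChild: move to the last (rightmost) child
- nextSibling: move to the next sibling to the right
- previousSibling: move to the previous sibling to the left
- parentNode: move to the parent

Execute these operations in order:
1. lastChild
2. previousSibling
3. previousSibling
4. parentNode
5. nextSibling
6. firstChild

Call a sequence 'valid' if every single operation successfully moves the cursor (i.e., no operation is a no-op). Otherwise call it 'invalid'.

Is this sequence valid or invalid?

After 1 (lastChild): nav
After 2 (previousSibling): footer
After 3 (previousSibling): li
After 4 (parentNode): div
After 5 (nextSibling): div (no-op, stayed)
After 6 (firstChild): td

Answer: invalid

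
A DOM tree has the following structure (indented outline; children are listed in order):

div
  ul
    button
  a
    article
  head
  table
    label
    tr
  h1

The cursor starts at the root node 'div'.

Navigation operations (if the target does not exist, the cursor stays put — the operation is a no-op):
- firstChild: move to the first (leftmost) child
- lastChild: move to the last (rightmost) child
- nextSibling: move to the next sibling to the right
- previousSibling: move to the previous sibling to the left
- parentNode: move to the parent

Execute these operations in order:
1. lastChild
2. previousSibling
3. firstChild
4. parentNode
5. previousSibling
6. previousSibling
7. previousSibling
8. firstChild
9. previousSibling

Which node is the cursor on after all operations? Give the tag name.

Answer: button

Derivation:
After 1 (lastChild): h1
After 2 (previousSibling): table
After 3 (firstChild): label
After 4 (parentNode): table
After 5 (previousSibling): head
After 6 (previousSibling): a
After 7 (previousSibling): ul
After 8 (firstChild): button
After 9 (previousSibling): button (no-op, stayed)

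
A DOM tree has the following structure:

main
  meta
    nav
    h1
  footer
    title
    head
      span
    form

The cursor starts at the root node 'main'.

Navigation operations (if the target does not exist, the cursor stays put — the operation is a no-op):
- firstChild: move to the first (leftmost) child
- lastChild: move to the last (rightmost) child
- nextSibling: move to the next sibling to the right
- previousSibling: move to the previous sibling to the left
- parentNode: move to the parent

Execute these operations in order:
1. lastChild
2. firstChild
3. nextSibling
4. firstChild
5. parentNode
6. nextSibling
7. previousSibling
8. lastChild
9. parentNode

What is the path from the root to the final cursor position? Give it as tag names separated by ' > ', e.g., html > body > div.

Answer: main > footer > head

Derivation:
After 1 (lastChild): footer
After 2 (firstChild): title
After 3 (nextSibling): head
After 4 (firstChild): span
After 5 (parentNode): head
After 6 (nextSibling): form
After 7 (previousSibling): head
After 8 (lastChild): span
After 9 (parentNode): head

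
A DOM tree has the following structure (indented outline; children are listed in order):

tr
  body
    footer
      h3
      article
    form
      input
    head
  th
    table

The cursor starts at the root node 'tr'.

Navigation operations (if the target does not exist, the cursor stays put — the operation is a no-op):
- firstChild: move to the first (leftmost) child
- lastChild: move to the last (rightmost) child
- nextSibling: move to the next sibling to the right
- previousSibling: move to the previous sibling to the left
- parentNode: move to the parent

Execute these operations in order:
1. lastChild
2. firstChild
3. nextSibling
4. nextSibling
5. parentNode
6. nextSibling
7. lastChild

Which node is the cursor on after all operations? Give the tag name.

Answer: table

Derivation:
After 1 (lastChild): th
After 2 (firstChild): table
After 3 (nextSibling): table (no-op, stayed)
After 4 (nextSibling): table (no-op, stayed)
After 5 (parentNode): th
After 6 (nextSibling): th (no-op, stayed)
After 7 (lastChild): table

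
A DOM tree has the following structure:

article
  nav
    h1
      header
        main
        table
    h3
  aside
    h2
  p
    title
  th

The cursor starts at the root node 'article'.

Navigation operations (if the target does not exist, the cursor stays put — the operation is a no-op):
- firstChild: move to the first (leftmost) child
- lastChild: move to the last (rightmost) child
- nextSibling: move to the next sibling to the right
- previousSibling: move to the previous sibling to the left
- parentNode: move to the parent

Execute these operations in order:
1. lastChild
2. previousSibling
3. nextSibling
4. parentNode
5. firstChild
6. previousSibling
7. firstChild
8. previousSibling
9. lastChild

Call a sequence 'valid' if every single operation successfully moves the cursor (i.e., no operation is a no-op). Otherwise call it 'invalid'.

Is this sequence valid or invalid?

Answer: invalid

Derivation:
After 1 (lastChild): th
After 2 (previousSibling): p
After 3 (nextSibling): th
After 4 (parentNode): article
After 5 (firstChild): nav
After 6 (previousSibling): nav (no-op, stayed)
After 7 (firstChild): h1
After 8 (previousSibling): h1 (no-op, stayed)
After 9 (lastChild): header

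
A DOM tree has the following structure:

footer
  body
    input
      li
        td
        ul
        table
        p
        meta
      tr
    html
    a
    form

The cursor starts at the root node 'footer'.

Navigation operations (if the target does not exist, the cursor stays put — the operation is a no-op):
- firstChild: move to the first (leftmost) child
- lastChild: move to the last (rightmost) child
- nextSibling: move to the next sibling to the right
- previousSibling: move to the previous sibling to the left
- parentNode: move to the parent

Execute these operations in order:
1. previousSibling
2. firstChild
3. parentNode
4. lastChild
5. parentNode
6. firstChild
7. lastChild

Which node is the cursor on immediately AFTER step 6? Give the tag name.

After 1 (previousSibling): footer (no-op, stayed)
After 2 (firstChild): body
After 3 (parentNode): footer
After 4 (lastChild): body
After 5 (parentNode): footer
After 6 (firstChild): body

Answer: body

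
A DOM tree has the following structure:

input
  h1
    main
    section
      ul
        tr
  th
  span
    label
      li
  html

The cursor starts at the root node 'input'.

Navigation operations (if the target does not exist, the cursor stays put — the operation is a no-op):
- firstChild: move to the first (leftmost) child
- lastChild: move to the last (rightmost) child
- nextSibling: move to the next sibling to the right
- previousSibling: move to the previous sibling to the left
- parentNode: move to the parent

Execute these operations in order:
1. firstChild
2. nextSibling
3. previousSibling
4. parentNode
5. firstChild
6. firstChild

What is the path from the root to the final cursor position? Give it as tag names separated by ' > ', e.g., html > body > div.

Answer: input > h1 > main

Derivation:
After 1 (firstChild): h1
After 2 (nextSibling): th
After 3 (previousSibling): h1
After 4 (parentNode): input
After 5 (firstChild): h1
After 6 (firstChild): main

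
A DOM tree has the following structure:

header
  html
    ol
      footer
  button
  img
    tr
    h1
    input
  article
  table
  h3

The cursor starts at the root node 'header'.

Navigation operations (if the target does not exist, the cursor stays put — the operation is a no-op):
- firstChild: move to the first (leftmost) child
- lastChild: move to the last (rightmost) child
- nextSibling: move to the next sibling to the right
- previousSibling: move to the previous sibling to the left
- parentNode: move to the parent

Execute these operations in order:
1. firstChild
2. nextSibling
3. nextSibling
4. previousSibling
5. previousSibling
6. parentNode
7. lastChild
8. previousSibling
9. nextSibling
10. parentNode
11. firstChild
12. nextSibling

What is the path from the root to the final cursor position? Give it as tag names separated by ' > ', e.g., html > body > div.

Answer: header > button

Derivation:
After 1 (firstChild): html
After 2 (nextSibling): button
After 3 (nextSibling): img
After 4 (previousSibling): button
After 5 (previousSibling): html
After 6 (parentNode): header
After 7 (lastChild): h3
After 8 (previousSibling): table
After 9 (nextSibling): h3
After 10 (parentNode): header
After 11 (firstChild): html
After 12 (nextSibling): button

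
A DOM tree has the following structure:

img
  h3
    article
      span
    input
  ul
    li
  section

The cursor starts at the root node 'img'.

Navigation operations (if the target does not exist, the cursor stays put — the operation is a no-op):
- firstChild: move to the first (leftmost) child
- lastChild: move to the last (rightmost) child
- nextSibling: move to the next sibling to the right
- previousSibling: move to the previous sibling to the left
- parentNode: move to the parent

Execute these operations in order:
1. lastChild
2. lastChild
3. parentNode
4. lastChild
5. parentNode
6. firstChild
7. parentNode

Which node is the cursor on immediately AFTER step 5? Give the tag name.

After 1 (lastChild): section
After 2 (lastChild): section (no-op, stayed)
After 3 (parentNode): img
After 4 (lastChild): section
After 5 (parentNode): img

Answer: img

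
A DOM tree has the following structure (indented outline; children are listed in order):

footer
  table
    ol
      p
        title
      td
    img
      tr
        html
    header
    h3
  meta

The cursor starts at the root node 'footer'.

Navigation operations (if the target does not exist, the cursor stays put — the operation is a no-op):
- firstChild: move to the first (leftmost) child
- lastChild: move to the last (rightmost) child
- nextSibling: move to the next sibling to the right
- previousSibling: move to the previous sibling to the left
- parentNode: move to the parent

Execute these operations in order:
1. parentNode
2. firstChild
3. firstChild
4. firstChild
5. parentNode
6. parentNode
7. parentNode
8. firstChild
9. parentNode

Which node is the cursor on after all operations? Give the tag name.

Answer: footer

Derivation:
After 1 (parentNode): footer (no-op, stayed)
After 2 (firstChild): table
After 3 (firstChild): ol
After 4 (firstChild): p
After 5 (parentNode): ol
After 6 (parentNode): table
After 7 (parentNode): footer
After 8 (firstChild): table
After 9 (parentNode): footer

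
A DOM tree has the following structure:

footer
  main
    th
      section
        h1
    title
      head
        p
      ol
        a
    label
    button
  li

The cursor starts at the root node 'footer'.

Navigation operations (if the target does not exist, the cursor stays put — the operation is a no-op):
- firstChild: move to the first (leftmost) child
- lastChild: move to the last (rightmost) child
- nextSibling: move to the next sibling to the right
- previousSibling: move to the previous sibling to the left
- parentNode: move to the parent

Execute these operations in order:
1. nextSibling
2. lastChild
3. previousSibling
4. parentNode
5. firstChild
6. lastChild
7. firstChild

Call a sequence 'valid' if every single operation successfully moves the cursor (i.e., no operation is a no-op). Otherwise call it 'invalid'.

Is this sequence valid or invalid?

Answer: invalid

Derivation:
After 1 (nextSibling): footer (no-op, stayed)
After 2 (lastChild): li
After 3 (previousSibling): main
After 4 (parentNode): footer
After 5 (firstChild): main
After 6 (lastChild): button
After 7 (firstChild): button (no-op, stayed)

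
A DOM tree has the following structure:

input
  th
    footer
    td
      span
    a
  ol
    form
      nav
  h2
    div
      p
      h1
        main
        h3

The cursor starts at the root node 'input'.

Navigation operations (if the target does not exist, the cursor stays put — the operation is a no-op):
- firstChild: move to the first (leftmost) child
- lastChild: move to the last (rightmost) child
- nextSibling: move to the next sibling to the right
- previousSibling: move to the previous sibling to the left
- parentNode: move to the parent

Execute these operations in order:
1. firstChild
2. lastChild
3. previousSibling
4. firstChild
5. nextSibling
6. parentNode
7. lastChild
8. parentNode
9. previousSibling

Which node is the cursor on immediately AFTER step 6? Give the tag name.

Answer: td

Derivation:
After 1 (firstChild): th
After 2 (lastChild): a
After 3 (previousSibling): td
After 4 (firstChild): span
After 5 (nextSibling): span (no-op, stayed)
After 6 (parentNode): td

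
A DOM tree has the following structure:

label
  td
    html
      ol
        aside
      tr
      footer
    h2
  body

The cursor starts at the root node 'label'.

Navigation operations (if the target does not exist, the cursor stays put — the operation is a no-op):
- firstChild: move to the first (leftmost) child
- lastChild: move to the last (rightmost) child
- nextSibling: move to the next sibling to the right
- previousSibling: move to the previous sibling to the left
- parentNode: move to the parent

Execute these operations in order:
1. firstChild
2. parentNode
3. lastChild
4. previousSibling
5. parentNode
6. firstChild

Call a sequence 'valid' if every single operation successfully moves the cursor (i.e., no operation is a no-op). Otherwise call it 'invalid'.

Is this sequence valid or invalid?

Answer: valid

Derivation:
After 1 (firstChild): td
After 2 (parentNode): label
After 3 (lastChild): body
After 4 (previousSibling): td
After 5 (parentNode): label
After 6 (firstChild): td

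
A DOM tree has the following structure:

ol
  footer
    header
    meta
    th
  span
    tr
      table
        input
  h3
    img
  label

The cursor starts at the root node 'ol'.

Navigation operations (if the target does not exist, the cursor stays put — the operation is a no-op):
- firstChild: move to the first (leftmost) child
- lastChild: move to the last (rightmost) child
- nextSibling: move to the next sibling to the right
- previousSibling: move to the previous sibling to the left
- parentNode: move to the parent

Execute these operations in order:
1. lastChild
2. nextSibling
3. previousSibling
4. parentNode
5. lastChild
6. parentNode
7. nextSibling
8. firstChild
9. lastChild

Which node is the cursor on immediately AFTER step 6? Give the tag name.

After 1 (lastChild): label
After 2 (nextSibling): label (no-op, stayed)
After 3 (previousSibling): h3
After 4 (parentNode): ol
After 5 (lastChild): label
After 6 (parentNode): ol

Answer: ol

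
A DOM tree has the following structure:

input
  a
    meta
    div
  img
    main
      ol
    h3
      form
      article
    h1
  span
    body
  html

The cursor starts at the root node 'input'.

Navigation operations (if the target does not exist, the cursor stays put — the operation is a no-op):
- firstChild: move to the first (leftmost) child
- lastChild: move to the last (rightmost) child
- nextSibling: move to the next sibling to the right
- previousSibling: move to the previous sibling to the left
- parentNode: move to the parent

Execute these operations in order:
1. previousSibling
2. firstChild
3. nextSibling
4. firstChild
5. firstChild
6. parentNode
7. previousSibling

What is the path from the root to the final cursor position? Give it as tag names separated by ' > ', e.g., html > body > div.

Answer: input > img > main

Derivation:
After 1 (previousSibling): input (no-op, stayed)
After 2 (firstChild): a
After 3 (nextSibling): img
After 4 (firstChild): main
After 5 (firstChild): ol
After 6 (parentNode): main
After 7 (previousSibling): main (no-op, stayed)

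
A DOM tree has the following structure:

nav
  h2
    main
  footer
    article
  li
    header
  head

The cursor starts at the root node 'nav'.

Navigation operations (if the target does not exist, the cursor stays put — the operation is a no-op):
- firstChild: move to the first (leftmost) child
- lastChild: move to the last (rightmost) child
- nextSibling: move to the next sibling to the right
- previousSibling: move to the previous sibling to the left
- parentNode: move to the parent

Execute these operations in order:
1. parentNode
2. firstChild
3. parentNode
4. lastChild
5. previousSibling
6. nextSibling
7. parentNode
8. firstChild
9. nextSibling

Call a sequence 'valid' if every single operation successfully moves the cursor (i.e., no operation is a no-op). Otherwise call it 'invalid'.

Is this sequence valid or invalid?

Answer: invalid

Derivation:
After 1 (parentNode): nav (no-op, stayed)
After 2 (firstChild): h2
After 3 (parentNode): nav
After 4 (lastChild): head
After 5 (previousSibling): li
After 6 (nextSibling): head
After 7 (parentNode): nav
After 8 (firstChild): h2
After 9 (nextSibling): footer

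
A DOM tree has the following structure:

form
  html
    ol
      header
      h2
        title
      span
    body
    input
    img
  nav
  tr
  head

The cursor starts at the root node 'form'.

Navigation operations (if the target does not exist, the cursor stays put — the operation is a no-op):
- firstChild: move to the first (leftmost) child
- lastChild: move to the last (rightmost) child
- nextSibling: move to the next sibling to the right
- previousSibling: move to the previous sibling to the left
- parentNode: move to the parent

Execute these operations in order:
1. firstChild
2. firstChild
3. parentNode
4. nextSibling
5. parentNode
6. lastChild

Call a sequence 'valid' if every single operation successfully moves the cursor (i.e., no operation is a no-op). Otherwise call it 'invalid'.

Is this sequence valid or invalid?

After 1 (firstChild): html
After 2 (firstChild): ol
After 3 (parentNode): html
After 4 (nextSibling): nav
After 5 (parentNode): form
After 6 (lastChild): head

Answer: valid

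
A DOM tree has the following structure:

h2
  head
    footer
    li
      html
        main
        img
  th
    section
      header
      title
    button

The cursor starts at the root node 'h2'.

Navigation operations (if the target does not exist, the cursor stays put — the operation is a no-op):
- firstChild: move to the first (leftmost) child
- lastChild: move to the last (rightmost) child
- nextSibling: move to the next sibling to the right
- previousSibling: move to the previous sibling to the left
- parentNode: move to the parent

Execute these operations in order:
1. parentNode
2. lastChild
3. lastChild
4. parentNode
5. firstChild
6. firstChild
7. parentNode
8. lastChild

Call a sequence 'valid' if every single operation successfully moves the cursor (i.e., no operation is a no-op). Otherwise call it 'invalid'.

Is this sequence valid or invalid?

Answer: invalid

Derivation:
After 1 (parentNode): h2 (no-op, stayed)
After 2 (lastChild): th
After 3 (lastChild): button
After 4 (parentNode): th
After 5 (firstChild): section
After 6 (firstChild): header
After 7 (parentNode): section
After 8 (lastChild): title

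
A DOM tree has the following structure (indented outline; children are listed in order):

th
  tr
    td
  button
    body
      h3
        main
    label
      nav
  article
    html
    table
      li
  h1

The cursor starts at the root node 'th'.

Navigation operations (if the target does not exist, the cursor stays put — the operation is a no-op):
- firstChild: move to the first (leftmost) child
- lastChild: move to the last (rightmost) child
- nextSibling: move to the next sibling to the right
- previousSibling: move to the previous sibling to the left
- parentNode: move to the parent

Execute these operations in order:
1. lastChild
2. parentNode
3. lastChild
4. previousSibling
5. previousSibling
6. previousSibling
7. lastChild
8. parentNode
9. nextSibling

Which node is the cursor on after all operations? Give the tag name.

After 1 (lastChild): h1
After 2 (parentNode): th
After 3 (lastChild): h1
After 4 (previousSibling): article
After 5 (previousSibling): button
After 6 (previousSibling): tr
After 7 (lastChild): td
After 8 (parentNode): tr
After 9 (nextSibling): button

Answer: button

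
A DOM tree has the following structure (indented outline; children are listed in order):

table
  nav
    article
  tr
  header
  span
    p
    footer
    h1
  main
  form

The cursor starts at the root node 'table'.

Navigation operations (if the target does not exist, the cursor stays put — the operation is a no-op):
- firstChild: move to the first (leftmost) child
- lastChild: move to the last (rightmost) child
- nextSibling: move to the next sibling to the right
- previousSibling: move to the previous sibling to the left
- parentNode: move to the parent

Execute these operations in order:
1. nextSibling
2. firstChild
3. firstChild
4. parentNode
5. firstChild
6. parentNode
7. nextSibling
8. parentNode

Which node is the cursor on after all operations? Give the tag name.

After 1 (nextSibling): table (no-op, stayed)
After 2 (firstChild): nav
After 3 (firstChild): article
After 4 (parentNode): nav
After 5 (firstChild): article
After 6 (parentNode): nav
After 7 (nextSibling): tr
After 8 (parentNode): table

Answer: table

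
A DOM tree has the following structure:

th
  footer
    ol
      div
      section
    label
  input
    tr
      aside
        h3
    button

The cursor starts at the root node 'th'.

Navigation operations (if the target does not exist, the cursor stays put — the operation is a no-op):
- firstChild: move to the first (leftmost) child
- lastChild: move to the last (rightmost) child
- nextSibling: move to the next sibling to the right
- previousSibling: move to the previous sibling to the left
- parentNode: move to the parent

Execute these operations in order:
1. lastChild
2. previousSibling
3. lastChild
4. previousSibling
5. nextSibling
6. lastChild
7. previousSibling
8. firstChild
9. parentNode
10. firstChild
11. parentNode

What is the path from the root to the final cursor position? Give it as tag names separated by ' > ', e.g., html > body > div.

Answer: th > footer > ol

Derivation:
After 1 (lastChild): input
After 2 (previousSibling): footer
After 3 (lastChild): label
After 4 (previousSibling): ol
After 5 (nextSibling): label
After 6 (lastChild): label (no-op, stayed)
After 7 (previousSibling): ol
After 8 (firstChild): div
After 9 (parentNode): ol
After 10 (firstChild): div
After 11 (parentNode): ol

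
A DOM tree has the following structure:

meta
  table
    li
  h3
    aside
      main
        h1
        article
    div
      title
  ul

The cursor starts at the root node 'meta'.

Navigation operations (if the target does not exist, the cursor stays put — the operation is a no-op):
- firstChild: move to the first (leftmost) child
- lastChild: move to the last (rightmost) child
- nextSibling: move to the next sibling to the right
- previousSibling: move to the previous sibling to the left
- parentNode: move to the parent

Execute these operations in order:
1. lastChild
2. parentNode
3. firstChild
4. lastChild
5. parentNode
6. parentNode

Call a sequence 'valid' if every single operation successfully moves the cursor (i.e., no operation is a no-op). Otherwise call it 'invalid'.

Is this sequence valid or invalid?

After 1 (lastChild): ul
After 2 (parentNode): meta
After 3 (firstChild): table
After 4 (lastChild): li
After 5 (parentNode): table
After 6 (parentNode): meta

Answer: valid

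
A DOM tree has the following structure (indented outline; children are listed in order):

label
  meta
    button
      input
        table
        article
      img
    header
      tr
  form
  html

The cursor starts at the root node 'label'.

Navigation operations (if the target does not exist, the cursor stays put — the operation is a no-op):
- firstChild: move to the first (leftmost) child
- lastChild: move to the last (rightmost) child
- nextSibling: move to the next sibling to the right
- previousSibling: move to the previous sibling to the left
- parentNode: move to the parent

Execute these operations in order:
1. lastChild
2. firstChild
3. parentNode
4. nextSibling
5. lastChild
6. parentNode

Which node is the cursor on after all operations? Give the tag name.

After 1 (lastChild): html
After 2 (firstChild): html (no-op, stayed)
After 3 (parentNode): label
After 4 (nextSibling): label (no-op, stayed)
After 5 (lastChild): html
After 6 (parentNode): label

Answer: label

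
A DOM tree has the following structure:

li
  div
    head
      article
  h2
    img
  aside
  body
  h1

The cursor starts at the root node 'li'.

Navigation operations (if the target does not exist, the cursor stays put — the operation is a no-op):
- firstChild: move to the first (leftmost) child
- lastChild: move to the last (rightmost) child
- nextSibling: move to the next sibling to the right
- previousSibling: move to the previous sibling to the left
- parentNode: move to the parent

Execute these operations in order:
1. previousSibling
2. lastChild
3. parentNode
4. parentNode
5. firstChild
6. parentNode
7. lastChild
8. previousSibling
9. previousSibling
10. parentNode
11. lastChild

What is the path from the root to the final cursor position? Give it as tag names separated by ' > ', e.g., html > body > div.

After 1 (previousSibling): li (no-op, stayed)
After 2 (lastChild): h1
After 3 (parentNode): li
After 4 (parentNode): li (no-op, stayed)
After 5 (firstChild): div
After 6 (parentNode): li
After 7 (lastChild): h1
After 8 (previousSibling): body
After 9 (previousSibling): aside
After 10 (parentNode): li
After 11 (lastChild): h1

Answer: li > h1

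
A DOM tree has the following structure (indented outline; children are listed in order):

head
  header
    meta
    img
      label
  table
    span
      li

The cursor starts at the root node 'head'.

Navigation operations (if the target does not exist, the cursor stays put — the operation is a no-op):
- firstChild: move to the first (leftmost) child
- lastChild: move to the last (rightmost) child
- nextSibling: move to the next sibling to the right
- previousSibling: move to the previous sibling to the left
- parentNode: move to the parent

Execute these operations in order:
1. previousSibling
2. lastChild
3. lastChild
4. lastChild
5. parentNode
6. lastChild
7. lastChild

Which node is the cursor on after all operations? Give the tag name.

Answer: li

Derivation:
After 1 (previousSibling): head (no-op, stayed)
After 2 (lastChild): table
After 3 (lastChild): span
After 4 (lastChild): li
After 5 (parentNode): span
After 6 (lastChild): li
After 7 (lastChild): li (no-op, stayed)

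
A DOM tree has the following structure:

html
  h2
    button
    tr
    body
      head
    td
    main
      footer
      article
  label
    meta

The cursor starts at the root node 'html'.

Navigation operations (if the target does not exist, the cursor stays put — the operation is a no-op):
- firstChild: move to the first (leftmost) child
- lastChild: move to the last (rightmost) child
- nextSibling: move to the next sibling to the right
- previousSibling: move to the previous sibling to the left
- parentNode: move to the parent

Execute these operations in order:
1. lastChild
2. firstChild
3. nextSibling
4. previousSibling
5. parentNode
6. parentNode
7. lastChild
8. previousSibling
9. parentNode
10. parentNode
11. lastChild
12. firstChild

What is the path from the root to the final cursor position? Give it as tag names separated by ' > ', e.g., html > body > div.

After 1 (lastChild): label
After 2 (firstChild): meta
After 3 (nextSibling): meta (no-op, stayed)
After 4 (previousSibling): meta (no-op, stayed)
After 5 (parentNode): label
After 6 (parentNode): html
After 7 (lastChild): label
After 8 (previousSibling): h2
After 9 (parentNode): html
After 10 (parentNode): html (no-op, stayed)
After 11 (lastChild): label
After 12 (firstChild): meta

Answer: html > label > meta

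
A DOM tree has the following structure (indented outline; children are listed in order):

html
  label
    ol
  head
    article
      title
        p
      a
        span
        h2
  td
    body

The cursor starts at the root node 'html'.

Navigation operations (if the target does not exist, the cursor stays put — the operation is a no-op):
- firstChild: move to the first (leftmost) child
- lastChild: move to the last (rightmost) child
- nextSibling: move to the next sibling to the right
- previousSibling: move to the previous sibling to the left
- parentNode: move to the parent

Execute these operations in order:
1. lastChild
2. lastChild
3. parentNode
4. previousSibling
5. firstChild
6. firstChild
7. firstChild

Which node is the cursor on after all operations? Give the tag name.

After 1 (lastChild): td
After 2 (lastChild): body
After 3 (parentNode): td
After 4 (previousSibling): head
After 5 (firstChild): article
After 6 (firstChild): title
After 7 (firstChild): p

Answer: p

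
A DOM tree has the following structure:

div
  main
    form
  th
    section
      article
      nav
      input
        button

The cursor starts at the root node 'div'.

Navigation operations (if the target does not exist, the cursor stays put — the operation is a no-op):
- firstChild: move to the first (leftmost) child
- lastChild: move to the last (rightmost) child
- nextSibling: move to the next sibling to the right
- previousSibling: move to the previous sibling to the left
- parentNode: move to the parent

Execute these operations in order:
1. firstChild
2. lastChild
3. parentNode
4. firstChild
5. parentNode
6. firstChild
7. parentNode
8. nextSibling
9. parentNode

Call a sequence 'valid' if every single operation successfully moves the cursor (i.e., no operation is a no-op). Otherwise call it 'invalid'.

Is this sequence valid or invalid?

Answer: valid

Derivation:
After 1 (firstChild): main
After 2 (lastChild): form
After 3 (parentNode): main
After 4 (firstChild): form
After 5 (parentNode): main
After 6 (firstChild): form
After 7 (parentNode): main
After 8 (nextSibling): th
After 9 (parentNode): div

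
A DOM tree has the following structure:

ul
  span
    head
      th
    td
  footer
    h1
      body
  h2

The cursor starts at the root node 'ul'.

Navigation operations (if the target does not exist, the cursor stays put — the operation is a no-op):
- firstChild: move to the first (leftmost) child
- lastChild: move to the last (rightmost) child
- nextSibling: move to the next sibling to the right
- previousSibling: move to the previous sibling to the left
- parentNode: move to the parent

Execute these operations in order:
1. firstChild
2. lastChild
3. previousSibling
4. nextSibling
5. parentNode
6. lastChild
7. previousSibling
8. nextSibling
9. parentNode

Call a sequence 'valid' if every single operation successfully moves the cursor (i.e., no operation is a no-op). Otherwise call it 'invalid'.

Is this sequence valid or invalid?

Answer: valid

Derivation:
After 1 (firstChild): span
After 2 (lastChild): td
After 3 (previousSibling): head
After 4 (nextSibling): td
After 5 (parentNode): span
After 6 (lastChild): td
After 7 (previousSibling): head
After 8 (nextSibling): td
After 9 (parentNode): span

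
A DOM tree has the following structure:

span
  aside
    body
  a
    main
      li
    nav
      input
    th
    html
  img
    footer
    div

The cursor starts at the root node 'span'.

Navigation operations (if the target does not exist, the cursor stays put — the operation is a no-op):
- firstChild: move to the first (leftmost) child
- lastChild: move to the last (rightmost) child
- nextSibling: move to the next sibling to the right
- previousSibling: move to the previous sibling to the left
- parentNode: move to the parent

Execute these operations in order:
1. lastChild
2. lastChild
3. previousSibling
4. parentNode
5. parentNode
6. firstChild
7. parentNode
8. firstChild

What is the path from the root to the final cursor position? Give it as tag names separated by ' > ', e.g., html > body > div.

Answer: span > aside

Derivation:
After 1 (lastChild): img
After 2 (lastChild): div
After 3 (previousSibling): footer
After 4 (parentNode): img
After 5 (parentNode): span
After 6 (firstChild): aside
After 7 (parentNode): span
After 8 (firstChild): aside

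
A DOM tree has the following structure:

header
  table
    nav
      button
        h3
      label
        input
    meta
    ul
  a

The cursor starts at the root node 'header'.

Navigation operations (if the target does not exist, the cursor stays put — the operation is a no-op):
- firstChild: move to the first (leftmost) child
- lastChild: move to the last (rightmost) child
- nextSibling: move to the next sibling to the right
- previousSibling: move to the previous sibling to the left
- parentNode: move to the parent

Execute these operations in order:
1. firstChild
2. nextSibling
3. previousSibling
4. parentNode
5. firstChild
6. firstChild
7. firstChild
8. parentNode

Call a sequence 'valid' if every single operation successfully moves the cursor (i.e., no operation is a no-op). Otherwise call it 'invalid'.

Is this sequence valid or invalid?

Answer: valid

Derivation:
After 1 (firstChild): table
After 2 (nextSibling): a
After 3 (previousSibling): table
After 4 (parentNode): header
After 5 (firstChild): table
After 6 (firstChild): nav
After 7 (firstChild): button
After 8 (parentNode): nav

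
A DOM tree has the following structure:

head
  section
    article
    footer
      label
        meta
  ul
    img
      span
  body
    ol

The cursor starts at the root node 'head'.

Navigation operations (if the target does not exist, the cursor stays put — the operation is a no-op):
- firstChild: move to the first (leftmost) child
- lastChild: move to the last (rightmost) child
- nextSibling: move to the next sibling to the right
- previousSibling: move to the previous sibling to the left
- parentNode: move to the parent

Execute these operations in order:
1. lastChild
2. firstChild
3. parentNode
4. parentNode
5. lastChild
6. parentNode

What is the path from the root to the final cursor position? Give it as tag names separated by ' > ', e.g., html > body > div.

After 1 (lastChild): body
After 2 (firstChild): ol
After 3 (parentNode): body
After 4 (parentNode): head
After 5 (lastChild): body
After 6 (parentNode): head

Answer: head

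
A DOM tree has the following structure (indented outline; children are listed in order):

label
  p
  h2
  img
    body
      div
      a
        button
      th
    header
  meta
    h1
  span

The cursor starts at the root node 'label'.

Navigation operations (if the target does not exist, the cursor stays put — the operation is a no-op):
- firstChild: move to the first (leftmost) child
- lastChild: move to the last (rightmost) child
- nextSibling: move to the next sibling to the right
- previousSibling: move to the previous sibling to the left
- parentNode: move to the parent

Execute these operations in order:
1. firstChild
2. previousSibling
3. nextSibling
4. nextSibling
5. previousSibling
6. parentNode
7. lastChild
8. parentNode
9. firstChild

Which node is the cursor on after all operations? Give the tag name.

After 1 (firstChild): p
After 2 (previousSibling): p (no-op, stayed)
After 3 (nextSibling): h2
After 4 (nextSibling): img
After 5 (previousSibling): h2
After 6 (parentNode): label
After 7 (lastChild): span
After 8 (parentNode): label
After 9 (firstChild): p

Answer: p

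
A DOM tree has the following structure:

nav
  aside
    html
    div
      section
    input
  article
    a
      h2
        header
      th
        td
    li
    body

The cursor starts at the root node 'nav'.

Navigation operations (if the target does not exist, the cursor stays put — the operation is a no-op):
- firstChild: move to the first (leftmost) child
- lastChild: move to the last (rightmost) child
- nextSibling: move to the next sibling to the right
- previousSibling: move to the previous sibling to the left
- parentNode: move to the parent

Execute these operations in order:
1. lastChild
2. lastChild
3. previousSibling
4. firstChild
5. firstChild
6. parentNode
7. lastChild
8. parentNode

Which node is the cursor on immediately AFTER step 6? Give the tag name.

After 1 (lastChild): article
After 2 (lastChild): body
After 3 (previousSibling): li
After 4 (firstChild): li (no-op, stayed)
After 5 (firstChild): li (no-op, stayed)
After 6 (parentNode): article

Answer: article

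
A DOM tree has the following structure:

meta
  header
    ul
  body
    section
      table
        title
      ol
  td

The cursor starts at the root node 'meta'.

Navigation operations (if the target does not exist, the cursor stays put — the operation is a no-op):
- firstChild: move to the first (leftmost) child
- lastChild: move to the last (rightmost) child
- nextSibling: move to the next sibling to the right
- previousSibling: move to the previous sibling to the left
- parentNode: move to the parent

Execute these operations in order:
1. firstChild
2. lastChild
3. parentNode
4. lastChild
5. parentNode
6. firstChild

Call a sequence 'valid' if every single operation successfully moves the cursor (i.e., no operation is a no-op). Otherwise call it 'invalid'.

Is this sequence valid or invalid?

Answer: valid

Derivation:
After 1 (firstChild): header
After 2 (lastChild): ul
After 3 (parentNode): header
After 4 (lastChild): ul
After 5 (parentNode): header
After 6 (firstChild): ul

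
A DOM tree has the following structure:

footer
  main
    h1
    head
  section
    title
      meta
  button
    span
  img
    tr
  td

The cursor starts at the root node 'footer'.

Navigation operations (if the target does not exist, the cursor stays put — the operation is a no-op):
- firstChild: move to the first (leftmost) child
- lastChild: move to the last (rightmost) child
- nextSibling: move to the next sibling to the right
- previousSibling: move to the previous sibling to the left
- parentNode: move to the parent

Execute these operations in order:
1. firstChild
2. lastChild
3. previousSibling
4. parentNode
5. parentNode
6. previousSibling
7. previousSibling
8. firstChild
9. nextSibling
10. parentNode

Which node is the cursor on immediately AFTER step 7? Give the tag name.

Answer: footer

Derivation:
After 1 (firstChild): main
After 2 (lastChild): head
After 3 (previousSibling): h1
After 4 (parentNode): main
After 5 (parentNode): footer
After 6 (previousSibling): footer (no-op, stayed)
After 7 (previousSibling): footer (no-op, stayed)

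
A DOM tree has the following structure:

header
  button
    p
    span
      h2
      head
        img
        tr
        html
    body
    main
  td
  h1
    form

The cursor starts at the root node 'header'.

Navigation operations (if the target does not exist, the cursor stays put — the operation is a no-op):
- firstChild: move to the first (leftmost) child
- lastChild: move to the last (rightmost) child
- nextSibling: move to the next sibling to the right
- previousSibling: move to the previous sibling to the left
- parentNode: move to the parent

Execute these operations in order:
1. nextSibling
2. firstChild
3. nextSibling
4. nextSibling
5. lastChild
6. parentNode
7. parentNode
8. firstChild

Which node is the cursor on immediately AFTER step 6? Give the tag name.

Answer: h1

Derivation:
After 1 (nextSibling): header (no-op, stayed)
After 2 (firstChild): button
After 3 (nextSibling): td
After 4 (nextSibling): h1
After 5 (lastChild): form
After 6 (parentNode): h1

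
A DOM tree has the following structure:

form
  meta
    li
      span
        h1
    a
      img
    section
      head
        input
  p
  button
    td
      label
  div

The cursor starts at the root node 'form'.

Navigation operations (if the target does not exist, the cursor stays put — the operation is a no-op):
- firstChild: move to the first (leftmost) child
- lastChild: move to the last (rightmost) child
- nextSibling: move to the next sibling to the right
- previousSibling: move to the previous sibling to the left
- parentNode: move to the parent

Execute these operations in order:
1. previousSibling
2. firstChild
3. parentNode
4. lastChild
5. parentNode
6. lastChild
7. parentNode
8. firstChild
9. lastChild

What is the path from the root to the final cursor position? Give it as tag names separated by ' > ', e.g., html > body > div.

After 1 (previousSibling): form (no-op, stayed)
After 2 (firstChild): meta
After 3 (parentNode): form
After 4 (lastChild): div
After 5 (parentNode): form
After 6 (lastChild): div
After 7 (parentNode): form
After 8 (firstChild): meta
After 9 (lastChild): section

Answer: form > meta > section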